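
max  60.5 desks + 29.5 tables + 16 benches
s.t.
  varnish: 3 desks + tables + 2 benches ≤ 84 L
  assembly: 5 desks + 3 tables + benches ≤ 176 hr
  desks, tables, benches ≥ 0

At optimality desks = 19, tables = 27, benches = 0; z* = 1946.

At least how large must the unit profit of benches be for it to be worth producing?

Both varnish and assembly are binding at x*.
From A_Bᵀ y = c: 3·y_varnish + 5·y_assembly = 60.5; 1·y_varnish + 3·y_assembly = 29.5.
This yields shadow prices y_varnish = 8.5, y_assembly = 7.
benches enters the basis when its profit ≥ yᵀa₃ = 8.5·2 + 7·1 = 24.

24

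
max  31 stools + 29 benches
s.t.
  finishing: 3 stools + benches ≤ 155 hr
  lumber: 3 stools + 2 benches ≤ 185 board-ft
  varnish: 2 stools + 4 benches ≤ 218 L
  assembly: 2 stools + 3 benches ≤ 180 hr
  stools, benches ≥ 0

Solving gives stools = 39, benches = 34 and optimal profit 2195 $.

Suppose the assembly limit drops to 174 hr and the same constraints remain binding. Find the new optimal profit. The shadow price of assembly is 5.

Δb = -6, so new z* = 2195 + (5)·(-6) = 2195 − 30 = 2165.

2165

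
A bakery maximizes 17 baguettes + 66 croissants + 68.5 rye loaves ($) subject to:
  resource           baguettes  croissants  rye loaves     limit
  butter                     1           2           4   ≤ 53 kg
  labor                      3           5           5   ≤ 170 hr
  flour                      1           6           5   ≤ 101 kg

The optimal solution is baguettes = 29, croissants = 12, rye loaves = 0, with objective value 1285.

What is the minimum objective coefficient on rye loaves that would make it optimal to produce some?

76

Check each constraint at x*: butter 53/53 (tight); labor 147/170 (slack 23); flour 101/101 (tight).
Slack constraints have shadow price 0 (complementary slackness).
The binding rows give the dual system: 1·y_butter + 1·y_flour = 17 and 2·y_butter + 6·y_flour = 66.
This yields shadow prices y_butter = 9, y_flour = 8.
rye loaves enters the basis when its profit ≥ yᵀa₃ = 9·4 + 8·5 = 76.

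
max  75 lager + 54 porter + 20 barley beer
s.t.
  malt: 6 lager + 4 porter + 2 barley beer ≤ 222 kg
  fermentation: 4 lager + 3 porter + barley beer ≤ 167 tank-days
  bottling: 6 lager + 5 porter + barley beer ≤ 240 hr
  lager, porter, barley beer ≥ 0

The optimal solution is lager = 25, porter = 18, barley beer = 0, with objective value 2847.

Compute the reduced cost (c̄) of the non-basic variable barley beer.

Check each constraint at x*: malt 222/222 (tight); fermentation 154/167 (slack 13); bottling 240/240 (tight).
By complementary slackness, y = 0 for the non-binding constraint.
Dual feasibility on the basic columns requires 6·y_malt + 6·y_bottling = 75, 4·y_malt + 5·y_bottling = 54.
Solving: y_malt = 8.5, y_bottling = 4.
Reduced cost of barley beer: c₃ − yᵀa₃ = 20 − (8.5·2 + 4·1) = 20 − 21 = -1.

-1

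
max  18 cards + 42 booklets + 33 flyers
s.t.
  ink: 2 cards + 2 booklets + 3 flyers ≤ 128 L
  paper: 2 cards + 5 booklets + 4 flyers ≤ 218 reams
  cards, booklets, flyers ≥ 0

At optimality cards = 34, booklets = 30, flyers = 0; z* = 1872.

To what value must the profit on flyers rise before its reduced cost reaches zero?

Check each constraint at x*: ink 128/128 (tight); paper 218/218 (tight).
Dual feasibility on the basic columns requires 2·y_ink + 2·y_paper = 18, 2·y_ink + 5·y_paper = 42.
This yields shadow prices y_ink = 1, y_paper = 8.
flyers enters the basis when its profit ≥ yᵀa₃ = 1·3 + 8·4 = 35.

35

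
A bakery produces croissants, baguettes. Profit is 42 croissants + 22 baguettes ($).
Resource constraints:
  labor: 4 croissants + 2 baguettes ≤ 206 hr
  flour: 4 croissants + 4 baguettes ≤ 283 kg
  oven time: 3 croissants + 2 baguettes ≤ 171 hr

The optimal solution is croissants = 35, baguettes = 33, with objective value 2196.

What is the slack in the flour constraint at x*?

flour used = 4·35 + 4·33 = 272; slack = 283 − 272 = 11.

11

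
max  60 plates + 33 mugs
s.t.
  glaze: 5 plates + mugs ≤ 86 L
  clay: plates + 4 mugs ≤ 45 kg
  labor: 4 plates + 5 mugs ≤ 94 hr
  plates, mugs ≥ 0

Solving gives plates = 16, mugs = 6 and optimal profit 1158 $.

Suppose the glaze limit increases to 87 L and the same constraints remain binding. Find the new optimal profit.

Check each constraint at x*: glaze 86/86 (tight); clay 40/45 (slack 5); labor 94/94 (tight).
Since clay is not tight, its dual is 0.
From A_Bᵀ y = c: 5·y_glaze + 4·y_labor = 60; 1·y_glaze + 5·y_labor = 33.
Solving: y_glaze = 8, y_labor = 5.
Δz = y_glaze·Δb = 8 × (1) = 8, so new z* = 1158 + 8 = 1166.

1166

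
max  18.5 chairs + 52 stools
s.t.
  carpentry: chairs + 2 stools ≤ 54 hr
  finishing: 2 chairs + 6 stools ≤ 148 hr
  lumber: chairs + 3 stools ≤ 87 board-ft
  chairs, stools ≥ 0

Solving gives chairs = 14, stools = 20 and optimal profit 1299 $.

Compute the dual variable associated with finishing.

Binding: carpentry and finishing. Non-binding: lumber (13 unused).
Slack constraints have shadow price 0 (complementary slackness).
The binding rows give the dual system: 1·y_carpentry + 2·y_finishing = 18.5 and 2·y_carpentry + 6·y_finishing = 52.
Solving: y_carpentry = 3.5, y_finishing = 7.5.
Shadow price of finishing = 7.5.

7.5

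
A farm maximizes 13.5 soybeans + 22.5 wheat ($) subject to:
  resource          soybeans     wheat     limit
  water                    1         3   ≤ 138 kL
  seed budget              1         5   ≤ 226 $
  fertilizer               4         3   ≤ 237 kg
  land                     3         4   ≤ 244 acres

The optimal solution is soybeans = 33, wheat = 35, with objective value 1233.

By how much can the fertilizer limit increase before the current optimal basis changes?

9

Binding constraints: water, fertilizer. The basis is B = [[1,3],[4,3]] with det -9.
Per unit increase in fertilizer, x* moves by d = (0.3333, -0.1111).
The basis stays optimal until land becomes binding; allowable increase = 9 kg.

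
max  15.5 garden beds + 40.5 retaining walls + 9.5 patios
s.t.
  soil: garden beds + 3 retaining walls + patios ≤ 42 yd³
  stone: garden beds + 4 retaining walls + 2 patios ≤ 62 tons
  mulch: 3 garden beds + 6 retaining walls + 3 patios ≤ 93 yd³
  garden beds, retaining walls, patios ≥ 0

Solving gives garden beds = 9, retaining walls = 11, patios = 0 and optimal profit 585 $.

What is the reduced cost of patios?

Check each constraint at x*: soil 42/42 (tight); stone 53/62 (slack 9); mulch 93/93 (tight).
Since stone is not tight, its dual is 0.
The binding rows give the dual system: 1·y_soil + 3·y_mulch = 15.5 and 3·y_soil + 6·y_mulch = 40.5.
Solving: y_soil = 9.5, y_mulch = 2.
Reduced cost of patios: c₃ − yᵀa₃ = 9.5 − (9.5·1 + 2·3) = 9.5 − 15.5 = -6.

-6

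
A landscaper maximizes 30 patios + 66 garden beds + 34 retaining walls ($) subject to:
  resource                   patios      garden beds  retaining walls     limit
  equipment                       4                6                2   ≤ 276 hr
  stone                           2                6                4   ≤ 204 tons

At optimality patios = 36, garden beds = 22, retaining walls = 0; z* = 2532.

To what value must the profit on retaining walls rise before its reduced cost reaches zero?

36

Both equipment and stone are binding at x*.
From A_Bᵀ y = c: 4·y_equipment + 2·y_stone = 30; 6·y_equipment + 6·y_stone = 66.
This yields shadow prices y_equipment = 4, y_stone = 7.
retaining walls enters the basis when its profit ≥ yᵀa₃ = 4·2 + 7·4 = 36.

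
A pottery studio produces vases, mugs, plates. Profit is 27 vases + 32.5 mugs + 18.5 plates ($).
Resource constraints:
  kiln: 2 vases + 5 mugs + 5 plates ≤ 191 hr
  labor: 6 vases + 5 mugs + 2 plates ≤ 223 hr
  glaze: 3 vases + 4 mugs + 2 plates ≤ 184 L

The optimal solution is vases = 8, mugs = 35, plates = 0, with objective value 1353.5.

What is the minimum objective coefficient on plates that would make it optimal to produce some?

At the optimum: kiln uses 191 of 191 (binding); labor uses 223 of 223 (binding); glaze uses 164 of 184 (slack = 20).
Slack constraints have shadow price 0 (complementary slackness).
From A_Bᵀ y = c: 2·y_kiln + 6·y_labor = 27; 5·y_kiln + 5·y_labor = 32.5.
This yields shadow prices y_kiln = 3, y_labor = 3.5.
plates enters the basis when its profit ≥ yᵀa₃ = 3·5 + 3.5·2 = 22.

22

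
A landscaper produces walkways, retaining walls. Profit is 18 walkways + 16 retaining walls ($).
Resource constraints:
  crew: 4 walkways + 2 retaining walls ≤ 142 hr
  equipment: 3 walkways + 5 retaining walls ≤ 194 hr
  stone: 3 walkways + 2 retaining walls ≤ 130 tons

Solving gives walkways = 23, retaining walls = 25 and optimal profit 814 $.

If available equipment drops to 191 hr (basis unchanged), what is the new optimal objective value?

Binding: crew and equipment. Non-binding: stone (11 unused).
Since stone is not tight, its dual is 0.
From A_Bᵀ y = c: 4·y_crew + 3·y_equipment = 18; 2·y_crew + 5·y_equipment = 16.
Solving: y_crew = 3, y_equipment = 2.
Δz = y_equipment·Δb = 2 × (-3) = -6, so new z* = 814 − 6 = 808.

808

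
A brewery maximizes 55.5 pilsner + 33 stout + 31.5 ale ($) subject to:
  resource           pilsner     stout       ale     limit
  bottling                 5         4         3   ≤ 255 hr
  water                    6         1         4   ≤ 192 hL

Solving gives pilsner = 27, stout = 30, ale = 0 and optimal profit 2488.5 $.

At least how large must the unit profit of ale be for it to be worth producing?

34.5

Both bottling and water are binding at x*.
Dual feasibility on the basic columns requires 5·y_bottling + 6·y_water = 55.5, 4·y_bottling + 1·y_water = 33.
Solving: y_bottling = 7.5, y_water = 3.
ale enters the basis when its profit ≥ yᵀa₃ = 7.5·3 + 3·4 = 34.5.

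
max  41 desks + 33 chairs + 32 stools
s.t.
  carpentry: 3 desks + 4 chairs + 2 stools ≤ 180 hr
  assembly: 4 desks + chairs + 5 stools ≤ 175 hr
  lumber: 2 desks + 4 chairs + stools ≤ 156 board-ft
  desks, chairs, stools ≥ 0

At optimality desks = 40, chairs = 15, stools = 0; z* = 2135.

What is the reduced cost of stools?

At the optimum: carpentry uses 180 of 180 (binding); assembly uses 175 of 175 (binding); lumber uses 140 of 156 (slack = 16).
Slack constraints have shadow price 0 (complementary slackness).
Dual feasibility on the basic columns requires 3·y_carpentry + 4·y_assembly = 41, 4·y_carpentry + 1·y_assembly = 33.
This yields shadow prices y_carpentry = 7, y_assembly = 5.
Reduced cost of stools: c₃ − yᵀa₃ = 32 − (7·2 + 5·5) = 32 − 39 = -7.

-7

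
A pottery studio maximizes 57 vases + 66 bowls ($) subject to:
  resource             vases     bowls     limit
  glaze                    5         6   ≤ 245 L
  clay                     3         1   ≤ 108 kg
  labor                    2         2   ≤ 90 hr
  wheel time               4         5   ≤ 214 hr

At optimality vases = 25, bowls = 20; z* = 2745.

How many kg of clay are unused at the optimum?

13

clay used = 3·25 + 1·20 = 95; slack = 108 − 95 = 13.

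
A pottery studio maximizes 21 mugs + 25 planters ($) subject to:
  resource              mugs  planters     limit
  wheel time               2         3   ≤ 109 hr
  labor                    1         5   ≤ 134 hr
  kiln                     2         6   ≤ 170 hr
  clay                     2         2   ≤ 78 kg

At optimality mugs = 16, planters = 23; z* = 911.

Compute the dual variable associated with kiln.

At the optimum: wheel time uses 101 of 109 (slack = 8); labor uses 131 of 134 (slack = 3); kiln uses 170 of 170 (binding); clay uses 78 of 78 (binding).
Slack constraints have shadow price 0 (complementary slackness).
Dual feasibility on the basic columns requires 2·y_kiln + 2·y_clay = 21, 6·y_kiln + 2·y_clay = 25.
→ y_kiln = 1 and y_clay = 9.5.
Shadow price of kiln = 1.

1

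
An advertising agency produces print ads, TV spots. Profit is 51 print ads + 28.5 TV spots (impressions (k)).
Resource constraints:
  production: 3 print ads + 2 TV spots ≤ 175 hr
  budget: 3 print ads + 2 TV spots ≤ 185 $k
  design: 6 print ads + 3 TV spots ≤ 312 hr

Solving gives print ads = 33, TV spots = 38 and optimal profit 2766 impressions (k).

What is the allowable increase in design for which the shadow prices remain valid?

38

Binding constraints: production, design. The basis is B = [[3,2],[6,3]] with det -3.
Per unit increase in design, x* moves by d = (0.6667, -1).
The basis stays optimal until TV spots reaches 0; allowable increase = 38 hr.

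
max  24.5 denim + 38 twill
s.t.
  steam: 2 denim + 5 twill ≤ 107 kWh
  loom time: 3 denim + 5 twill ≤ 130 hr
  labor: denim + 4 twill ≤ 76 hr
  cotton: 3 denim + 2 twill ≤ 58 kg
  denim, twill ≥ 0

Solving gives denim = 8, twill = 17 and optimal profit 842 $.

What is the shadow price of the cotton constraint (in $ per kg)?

Check each constraint at x*: steam 101/107 (slack 6); loom time 109/130 (slack 21); labor 76/76 (tight); cotton 58/58 (tight).
Slack constraints have shadow price 0 (complementary slackness).
Dual feasibility on the basic columns requires 1·y_labor + 3·y_cotton = 24.5, 4·y_labor + 2·y_cotton = 38.
→ y_labor = 6.5 and y_cotton = 6.
Shadow price of cotton = 6.

6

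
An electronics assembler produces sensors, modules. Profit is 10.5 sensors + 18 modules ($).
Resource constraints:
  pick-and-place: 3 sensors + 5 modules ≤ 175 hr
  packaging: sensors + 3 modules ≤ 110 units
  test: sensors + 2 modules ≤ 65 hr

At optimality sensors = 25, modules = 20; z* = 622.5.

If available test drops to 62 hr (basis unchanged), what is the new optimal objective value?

618

Binding: pick-and-place and test. Non-binding: packaging (25 unused).
Slack constraints have shadow price 0 (complementary slackness).
Dual feasibility on the basic columns requires 3·y_pick-and-place + 1·y_test = 10.5, 5·y_pick-and-place + 2·y_test = 18.
This yields shadow prices y_pick-and-place = 3, y_test = 1.5.
Δz = y_test·Δb = 1.5 × (-3) = -4.5, so new z* = 622.5 − 4.5 = 618.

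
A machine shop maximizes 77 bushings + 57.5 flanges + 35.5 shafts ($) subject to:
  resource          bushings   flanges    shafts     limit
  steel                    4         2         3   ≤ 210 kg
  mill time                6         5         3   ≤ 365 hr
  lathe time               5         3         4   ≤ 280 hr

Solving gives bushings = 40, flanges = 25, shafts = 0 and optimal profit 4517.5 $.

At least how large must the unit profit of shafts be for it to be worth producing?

At the optimum: steel uses 210 of 210 (binding); mill time uses 365 of 365 (binding); lathe time uses 275 of 280 (slack = 5).
Slack constraints have shadow price 0 (complementary slackness).
The binding rows give the dual system: 4·y_steel + 6·y_mill time = 77 and 2·y_steel + 5·y_mill time = 57.5.
Solving: y_steel = 5, y_mill time = 9.5.
shafts enters the basis when its profit ≥ yᵀa₃ = 5·3 + 9.5·3 = 43.5.

43.5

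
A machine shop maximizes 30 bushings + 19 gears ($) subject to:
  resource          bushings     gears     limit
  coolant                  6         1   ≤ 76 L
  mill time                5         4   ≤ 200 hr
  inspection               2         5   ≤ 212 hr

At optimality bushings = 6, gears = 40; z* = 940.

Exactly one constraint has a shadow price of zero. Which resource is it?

coolant: 76/76 (binding)
mill time: 190/200 (slack 10)
inspection: 212/212 (binding)
By complementary slackness, a constraint with positive slack has shadow price 0 → mill time.

mill time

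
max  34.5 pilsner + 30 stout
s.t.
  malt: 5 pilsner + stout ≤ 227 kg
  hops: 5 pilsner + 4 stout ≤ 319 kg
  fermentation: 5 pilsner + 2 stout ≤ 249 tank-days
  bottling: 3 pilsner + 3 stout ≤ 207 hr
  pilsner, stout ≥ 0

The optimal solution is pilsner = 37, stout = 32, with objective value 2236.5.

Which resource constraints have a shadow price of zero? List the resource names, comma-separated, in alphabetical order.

malt: 217/227 (slack 10)
hops: 313/319 (slack 6)
fermentation: 249/249 (binding)
bottling: 207/207 (binding)
By complementary slackness, a constraint with positive slack has shadow price 0 → hops, malt.

hops, malt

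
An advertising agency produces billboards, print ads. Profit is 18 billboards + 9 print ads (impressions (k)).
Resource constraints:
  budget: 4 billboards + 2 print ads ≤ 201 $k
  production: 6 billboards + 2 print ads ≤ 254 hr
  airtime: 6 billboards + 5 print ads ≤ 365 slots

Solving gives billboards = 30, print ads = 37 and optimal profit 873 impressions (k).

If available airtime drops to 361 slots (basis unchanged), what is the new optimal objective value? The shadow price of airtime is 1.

Δb = -4, so new z* = 873 + (1)·(-4) = 873 − 4 = 869.

869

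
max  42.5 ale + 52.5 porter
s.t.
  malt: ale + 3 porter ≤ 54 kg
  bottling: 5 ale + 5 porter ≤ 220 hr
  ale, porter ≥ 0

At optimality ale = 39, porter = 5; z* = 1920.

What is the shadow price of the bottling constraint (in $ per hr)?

7.5

At the optimum: malt uses 54 of 54 (binding); bottling uses 220 of 220 (binding).
The binding rows give the dual system: 1·y_malt + 5·y_bottling = 42.5 and 3·y_malt + 5·y_bottling = 52.5.
This yields shadow prices y_malt = 5, y_bottling = 7.5.
Shadow price of bottling = 7.5.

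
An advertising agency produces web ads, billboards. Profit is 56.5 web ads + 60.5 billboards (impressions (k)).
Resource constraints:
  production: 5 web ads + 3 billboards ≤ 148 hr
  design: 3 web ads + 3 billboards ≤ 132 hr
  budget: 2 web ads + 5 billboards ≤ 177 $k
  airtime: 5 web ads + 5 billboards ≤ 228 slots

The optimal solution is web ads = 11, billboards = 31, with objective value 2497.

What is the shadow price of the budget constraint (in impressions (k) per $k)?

At the optimum: production uses 148 of 148 (binding); design uses 126 of 132 (slack = 6); budget uses 177 of 177 (binding); airtime uses 210 of 228 (slack = 18).
Slack constraints have shadow price 0 (complementary slackness).
From A_Bᵀ y = c: 5·y_production + 2·y_budget = 56.5; 3·y_production + 5·y_budget = 60.5.
This yields shadow prices y_production = 8.5, y_budget = 7.
Shadow price of budget = 7.

7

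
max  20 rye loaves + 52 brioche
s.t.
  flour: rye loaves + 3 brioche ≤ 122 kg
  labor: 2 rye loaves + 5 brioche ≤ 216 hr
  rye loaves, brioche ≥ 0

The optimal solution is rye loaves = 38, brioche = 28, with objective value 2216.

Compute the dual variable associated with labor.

8

Both flour and labor are binding at x*.
From A_Bᵀ y = c: 1·y_flour + 2·y_labor = 20; 3·y_flour + 5·y_labor = 52.
Solving: y_flour = 4, y_labor = 8.
Shadow price of labor = 8.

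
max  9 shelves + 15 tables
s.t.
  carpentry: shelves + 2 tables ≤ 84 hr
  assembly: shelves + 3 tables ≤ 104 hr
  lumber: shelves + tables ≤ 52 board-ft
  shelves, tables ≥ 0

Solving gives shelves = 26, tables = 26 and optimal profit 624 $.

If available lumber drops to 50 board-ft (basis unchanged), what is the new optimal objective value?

At the optimum: carpentry uses 78 of 84 (slack = 6); assembly uses 104 of 104 (binding); lumber uses 52 of 52 (binding).
By complementary slackness, y = 0 for the non-binding constraint.
From A_Bᵀ y = c: 1·y_assembly + 1·y_lumber = 9; 3·y_assembly + 1·y_lumber = 15.
This yields shadow prices y_assembly = 3, y_lumber = 6.
Δz = y_lumber·Δb = 6 × (-2) = -12, so new z* = 624 − 12 = 612.

612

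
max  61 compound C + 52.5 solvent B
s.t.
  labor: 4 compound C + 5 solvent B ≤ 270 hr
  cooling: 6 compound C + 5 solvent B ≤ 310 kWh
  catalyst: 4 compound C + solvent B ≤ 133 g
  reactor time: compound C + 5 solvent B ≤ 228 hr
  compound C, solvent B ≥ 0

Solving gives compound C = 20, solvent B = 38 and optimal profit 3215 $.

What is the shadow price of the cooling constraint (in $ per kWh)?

Binding: labor and cooling. Non-binding: catalyst (15 unused), reactor time (18 unused).
Since catalyst, reactor time are not tight, their duals are 0.
The binding rows give the dual system: 4·y_labor + 6·y_cooling = 61 and 5·y_labor + 5·y_cooling = 52.5.
Solving: y_labor = 1, y_cooling = 9.5.
Shadow price of cooling = 9.5.

9.5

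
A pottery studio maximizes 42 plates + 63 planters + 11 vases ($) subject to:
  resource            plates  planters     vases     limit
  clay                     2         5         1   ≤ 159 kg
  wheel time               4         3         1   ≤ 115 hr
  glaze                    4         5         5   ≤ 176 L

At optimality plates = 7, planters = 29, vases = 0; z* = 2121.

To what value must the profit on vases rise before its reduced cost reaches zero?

15

Check each constraint at x*: clay 159/159 (tight); wheel time 115/115 (tight); glaze 173/176 (slack 3).
Slack constraints have shadow price 0 (complementary slackness).
The binding rows give the dual system: 2·y_clay + 4·y_wheel time = 42 and 5·y_clay + 3·y_wheel time = 63.
Solving: y_clay = 9, y_wheel time = 6.
vases enters the basis when its profit ≥ yᵀa₃ = 9·1 + 6·1 = 15.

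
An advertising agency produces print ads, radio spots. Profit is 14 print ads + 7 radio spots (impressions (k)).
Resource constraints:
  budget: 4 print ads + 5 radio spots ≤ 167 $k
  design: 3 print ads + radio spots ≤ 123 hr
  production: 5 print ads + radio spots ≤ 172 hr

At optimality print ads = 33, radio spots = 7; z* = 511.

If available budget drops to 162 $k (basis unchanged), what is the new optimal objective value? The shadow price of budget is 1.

506

Δb = -5, so new z* = 511 + (1)·(-5) = 511 − 5 = 506.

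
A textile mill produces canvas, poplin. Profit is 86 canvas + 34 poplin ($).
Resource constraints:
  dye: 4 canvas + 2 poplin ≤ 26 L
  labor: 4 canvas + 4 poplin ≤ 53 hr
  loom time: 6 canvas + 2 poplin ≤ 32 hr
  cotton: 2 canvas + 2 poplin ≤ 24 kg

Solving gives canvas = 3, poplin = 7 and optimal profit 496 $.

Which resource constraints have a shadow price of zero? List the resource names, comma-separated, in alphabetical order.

dye: 26/26 (binding)
labor: 40/53 (slack 13)
loom time: 32/32 (binding)
cotton: 20/24 (slack 4)
By complementary slackness, a constraint with positive slack has shadow price 0 → cotton, labor.

cotton, labor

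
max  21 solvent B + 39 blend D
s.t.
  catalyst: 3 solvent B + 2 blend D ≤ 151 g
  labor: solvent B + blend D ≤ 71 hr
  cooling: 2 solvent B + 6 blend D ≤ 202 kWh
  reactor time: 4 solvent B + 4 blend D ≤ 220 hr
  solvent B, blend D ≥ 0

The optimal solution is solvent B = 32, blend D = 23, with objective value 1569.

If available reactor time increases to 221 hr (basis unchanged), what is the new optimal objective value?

At the optimum: catalyst uses 142 of 151 (slack = 9); labor uses 55 of 71 (slack = 16); cooling uses 202 of 202 (binding); reactor time uses 220 of 220 (binding).
Since catalyst, labor are not tight, their duals are 0.
From A_Bᵀ y = c: 2·y_cooling + 4·y_reactor time = 21; 6·y_cooling + 4·y_reactor time = 39.
Solving: y_cooling = 4.5, y_reactor time = 3.
Δz = y_reactor time·Δb = 3 × (1) = 3, so new z* = 1569 + 3 = 1572.

1572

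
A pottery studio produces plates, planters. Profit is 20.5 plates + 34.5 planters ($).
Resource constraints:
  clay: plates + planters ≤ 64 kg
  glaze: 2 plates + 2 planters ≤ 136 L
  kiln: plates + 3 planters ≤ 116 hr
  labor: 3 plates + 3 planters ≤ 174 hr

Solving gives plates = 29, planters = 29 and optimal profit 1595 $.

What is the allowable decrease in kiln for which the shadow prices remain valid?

58

Binding constraints: kiln, labor. The basis is B = [[1,3],[3,3]] with det -6.
Per unit decrease in kiln, x* moves by d = (0.5, -0.5).
The basis stays optimal until planters reaches 0; allowable decrease = 58 hr.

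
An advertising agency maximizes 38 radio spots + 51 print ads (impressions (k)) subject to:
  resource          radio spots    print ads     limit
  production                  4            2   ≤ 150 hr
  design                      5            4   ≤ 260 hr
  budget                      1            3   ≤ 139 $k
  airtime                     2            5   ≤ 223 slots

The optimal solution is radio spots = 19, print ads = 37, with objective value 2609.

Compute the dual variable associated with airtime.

Check each constraint at x*: production 150/150 (tight); design 243/260 (slack 17); budget 130/139 (slack 9); airtime 223/223 (tight).
Since design, budget are not tight, their duals are 0.
From A_Bᵀ y = c: 4·y_production + 2·y_airtime = 38; 2·y_production + 5·y_airtime = 51.
Solving: y_production = 5.5, y_airtime = 8.
Shadow price of airtime = 8.

8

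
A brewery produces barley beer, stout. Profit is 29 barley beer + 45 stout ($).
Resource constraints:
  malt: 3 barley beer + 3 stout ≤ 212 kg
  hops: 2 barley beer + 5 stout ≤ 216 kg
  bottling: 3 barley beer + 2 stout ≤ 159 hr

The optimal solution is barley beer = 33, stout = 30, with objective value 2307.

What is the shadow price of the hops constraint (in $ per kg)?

Binding: hops and bottling. Non-binding: malt (23 unused).
Since malt is not tight, its dual is 0.
Dual feasibility on the basic columns requires 2·y_hops + 3·y_bottling = 29, 5·y_hops + 2·y_bottling = 45.
Solving: y_hops = 7, y_bottling = 5.
Shadow price of hops = 7.

7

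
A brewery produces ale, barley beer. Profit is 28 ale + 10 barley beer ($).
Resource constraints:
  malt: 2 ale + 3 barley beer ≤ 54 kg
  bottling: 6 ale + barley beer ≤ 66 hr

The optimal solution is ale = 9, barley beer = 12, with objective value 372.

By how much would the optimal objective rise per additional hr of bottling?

At the optimum: malt uses 54 of 54 (binding); bottling uses 66 of 66 (binding).
From A_Bᵀ y = c: 2·y_malt + 6·y_bottling = 28; 3·y_malt + 1·y_bottling = 10.
This yields shadow prices y_malt = 2, y_bottling = 4.
Shadow price of bottling = 4.

4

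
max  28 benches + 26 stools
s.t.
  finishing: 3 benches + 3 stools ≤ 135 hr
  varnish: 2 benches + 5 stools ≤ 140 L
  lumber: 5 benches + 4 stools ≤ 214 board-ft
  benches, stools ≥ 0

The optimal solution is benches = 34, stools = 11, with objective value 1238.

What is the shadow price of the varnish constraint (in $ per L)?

0

At the optimum: finishing uses 135 of 135 (binding); varnish uses 123 of 140 (slack = 17); lumber uses 214 of 214 (binding).
By complementary slackness, y = 0 for the non-binding constraint.
Dual feasibility on the basic columns requires 3·y_finishing + 5·y_lumber = 28, 3·y_finishing + 4·y_lumber = 26.
→ y_finishing = 6 and y_lumber = 2.
Shadow price of varnish = 0.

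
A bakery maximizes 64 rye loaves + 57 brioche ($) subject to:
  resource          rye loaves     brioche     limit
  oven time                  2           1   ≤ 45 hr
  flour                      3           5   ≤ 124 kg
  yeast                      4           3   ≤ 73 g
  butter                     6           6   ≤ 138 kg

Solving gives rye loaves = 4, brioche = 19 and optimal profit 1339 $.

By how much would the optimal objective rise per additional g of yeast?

Check each constraint at x*: oven time 27/45 (slack 18); flour 107/124 (slack 17); yeast 73/73 (tight); butter 138/138 (tight).
Since oven time, flour are not tight, their duals are 0.
From A_Bᵀ y = c: 4·y_yeast + 6·y_butter = 64; 3·y_yeast + 6·y_butter = 57.
This yields shadow prices y_yeast = 7, y_butter = 6.
Shadow price of yeast = 7.

7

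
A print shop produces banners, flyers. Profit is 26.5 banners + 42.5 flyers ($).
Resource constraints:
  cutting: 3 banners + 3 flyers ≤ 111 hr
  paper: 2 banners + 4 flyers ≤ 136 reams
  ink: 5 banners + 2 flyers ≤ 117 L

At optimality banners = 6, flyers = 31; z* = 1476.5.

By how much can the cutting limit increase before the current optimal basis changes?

Binding constraints: cutting, paper. The basis is B = [[3,3],[2,4]] with det 6.
Per unit increase in cutting, x* moves by d = (0.6667, -0.3333).
The basis stays optimal until ink becomes binding; allowable increase = 9.375 hr.

9.375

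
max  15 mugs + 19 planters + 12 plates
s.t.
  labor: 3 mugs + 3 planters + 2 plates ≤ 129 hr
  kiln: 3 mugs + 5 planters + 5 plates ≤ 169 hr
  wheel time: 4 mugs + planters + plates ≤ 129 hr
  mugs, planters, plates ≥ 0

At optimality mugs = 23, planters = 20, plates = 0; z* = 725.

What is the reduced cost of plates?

-4

At the optimum: labor uses 129 of 129 (binding); kiln uses 169 of 169 (binding); wheel time uses 112 of 129 (slack = 17).
Since wheel time is not tight, its dual is 0.
Dual feasibility on the basic columns requires 3·y_labor + 3·y_kiln = 15, 3·y_labor + 5·y_kiln = 19.
→ y_labor = 3 and y_kiln = 2.
Reduced cost of plates: c₃ − yᵀa₃ = 12 − (3·2 + 2·5) = 12 − 16 = -4.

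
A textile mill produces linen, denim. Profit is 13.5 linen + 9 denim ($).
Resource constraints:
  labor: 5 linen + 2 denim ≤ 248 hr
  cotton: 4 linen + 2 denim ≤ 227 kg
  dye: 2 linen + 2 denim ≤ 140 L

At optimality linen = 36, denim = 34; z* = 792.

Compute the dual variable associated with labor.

1.5

At the optimum: labor uses 248 of 248 (binding); cotton uses 212 of 227 (slack = 15); dye uses 140 of 140 (binding).
Slack constraints have shadow price 0 (complementary slackness).
Dual feasibility on the basic columns requires 5·y_labor + 2·y_dye = 13.5, 2·y_labor + 2·y_dye = 9.
This yields shadow prices y_labor = 1.5, y_dye = 3.
Shadow price of labor = 1.5.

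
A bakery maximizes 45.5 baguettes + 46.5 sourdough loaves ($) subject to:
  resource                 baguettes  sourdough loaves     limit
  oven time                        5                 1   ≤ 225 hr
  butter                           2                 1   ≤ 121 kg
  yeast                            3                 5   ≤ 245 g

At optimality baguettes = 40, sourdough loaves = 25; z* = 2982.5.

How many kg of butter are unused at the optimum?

butter used = 2·40 + 1·25 = 105; slack = 121 − 105 = 16.

16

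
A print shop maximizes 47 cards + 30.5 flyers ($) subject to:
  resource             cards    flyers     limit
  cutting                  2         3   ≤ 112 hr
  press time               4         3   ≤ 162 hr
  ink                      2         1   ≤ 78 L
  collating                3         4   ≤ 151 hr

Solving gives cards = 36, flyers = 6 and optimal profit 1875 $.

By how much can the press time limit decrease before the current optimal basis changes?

Binding constraints: press time, ink. The basis is B = [[4,3],[2,1]] with det -2.
Per unit decrease in press time, x* moves by d = (0.5, -1).
The basis stays optimal until flyers reaches 0; allowable decrease = 6 hr.

6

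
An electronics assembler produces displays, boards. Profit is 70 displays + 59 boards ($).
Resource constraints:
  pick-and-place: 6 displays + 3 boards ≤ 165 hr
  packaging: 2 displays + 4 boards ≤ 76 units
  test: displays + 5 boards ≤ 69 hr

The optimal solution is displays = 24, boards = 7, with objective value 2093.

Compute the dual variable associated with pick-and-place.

9

Check each constraint at x*: pick-and-place 165/165 (tight); packaging 76/76 (tight); test 59/69 (slack 10).
Slack constraints have shadow price 0 (complementary slackness).
From A_Bᵀ y = c: 6·y_pick-and-place + 2·y_packaging = 70; 3·y_pick-and-place + 4·y_packaging = 59.
→ y_pick-and-place = 9 and y_packaging = 8.
Shadow price of pick-and-place = 9.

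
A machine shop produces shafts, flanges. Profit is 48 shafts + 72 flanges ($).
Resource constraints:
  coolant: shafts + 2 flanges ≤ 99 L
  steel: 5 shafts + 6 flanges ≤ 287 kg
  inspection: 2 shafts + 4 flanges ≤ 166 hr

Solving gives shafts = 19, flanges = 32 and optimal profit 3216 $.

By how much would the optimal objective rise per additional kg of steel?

Binding: steel and inspection. Non-binding: coolant (16 unused).
By complementary slackness, y = 0 for the non-binding constraint.
Dual feasibility on the basic columns requires 5·y_steel + 2·y_inspection = 48, 6·y_steel + 4·y_inspection = 72.
Solving: y_steel = 6, y_inspection = 9.
Shadow price of steel = 6.

6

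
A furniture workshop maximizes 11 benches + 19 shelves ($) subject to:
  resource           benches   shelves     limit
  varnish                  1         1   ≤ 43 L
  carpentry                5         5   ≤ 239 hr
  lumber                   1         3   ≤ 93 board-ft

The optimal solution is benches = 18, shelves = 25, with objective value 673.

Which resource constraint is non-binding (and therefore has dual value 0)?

varnish: 43/43 (binding)
carpentry: 215/239 (slack 24)
lumber: 93/93 (binding)
By complementary slackness, a constraint with positive slack has shadow price 0 → carpentry.

carpentry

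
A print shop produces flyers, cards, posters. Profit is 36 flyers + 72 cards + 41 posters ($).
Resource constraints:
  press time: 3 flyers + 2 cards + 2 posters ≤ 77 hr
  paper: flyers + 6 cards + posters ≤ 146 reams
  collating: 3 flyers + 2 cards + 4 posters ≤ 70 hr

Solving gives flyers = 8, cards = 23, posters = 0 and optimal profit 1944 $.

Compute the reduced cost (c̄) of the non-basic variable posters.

At the optimum: press time uses 70 of 77 (slack = 7); paper uses 146 of 146 (binding); collating uses 70 of 70 (binding).
By complementary slackness, y = 0 for the non-binding constraint.
Dual feasibility on the basic columns requires 1·y_paper + 3·y_collating = 36, 6·y_paper + 2·y_collating = 72.
→ y_paper = 9 and y_collating = 9.
Reduced cost of posters: c₃ − yᵀa₃ = 41 − (9·1 + 9·4) = 41 − 45 = -4.

-4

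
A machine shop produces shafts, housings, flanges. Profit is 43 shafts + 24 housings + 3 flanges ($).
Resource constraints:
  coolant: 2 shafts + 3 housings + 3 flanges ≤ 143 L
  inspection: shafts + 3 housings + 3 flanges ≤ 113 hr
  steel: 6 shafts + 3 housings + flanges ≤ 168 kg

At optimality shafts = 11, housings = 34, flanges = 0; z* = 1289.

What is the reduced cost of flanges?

Binding: inspection and steel. Non-binding: coolant (19 unused).
By complementary slackness, y = 0 for the non-binding constraint.
Dual feasibility on the basic columns requires 1·y_inspection + 6·y_steel = 43, 3·y_inspection + 3·y_steel = 24.
Solving: y_inspection = 1, y_steel = 7.
Reduced cost of flanges: c₃ − yᵀa₃ = 3 − (1·3 + 7·1) = 3 − 10 = -7.

-7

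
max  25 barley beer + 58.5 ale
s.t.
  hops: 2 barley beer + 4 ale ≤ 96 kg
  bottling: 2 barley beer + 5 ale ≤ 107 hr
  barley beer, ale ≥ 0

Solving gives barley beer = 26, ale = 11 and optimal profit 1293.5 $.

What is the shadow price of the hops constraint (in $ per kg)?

4

Check each constraint at x*: hops 96/96 (tight); bottling 107/107 (tight).
Dual feasibility on the basic columns requires 2·y_hops + 2·y_bottling = 25, 4·y_hops + 5·y_bottling = 58.5.
Solving: y_hops = 4, y_bottling = 8.5.
Shadow price of hops = 4.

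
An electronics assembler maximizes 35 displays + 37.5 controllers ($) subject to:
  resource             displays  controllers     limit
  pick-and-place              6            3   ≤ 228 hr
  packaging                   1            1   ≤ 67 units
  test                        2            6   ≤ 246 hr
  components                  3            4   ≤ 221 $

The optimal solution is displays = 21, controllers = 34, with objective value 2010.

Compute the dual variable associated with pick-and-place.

At the optimum: pick-and-place uses 228 of 228 (binding); packaging uses 55 of 67 (slack = 12); test uses 246 of 246 (binding); components uses 199 of 221 (slack = 22).
Slack constraints have shadow price 0 (complementary slackness).
Dual feasibility on the basic columns requires 6·y_pick-and-place + 2·y_test = 35, 3·y_pick-and-place + 6·y_test = 37.5.
→ y_pick-and-place = 4.5 and y_test = 4.
Shadow price of pick-and-place = 4.5.

4.5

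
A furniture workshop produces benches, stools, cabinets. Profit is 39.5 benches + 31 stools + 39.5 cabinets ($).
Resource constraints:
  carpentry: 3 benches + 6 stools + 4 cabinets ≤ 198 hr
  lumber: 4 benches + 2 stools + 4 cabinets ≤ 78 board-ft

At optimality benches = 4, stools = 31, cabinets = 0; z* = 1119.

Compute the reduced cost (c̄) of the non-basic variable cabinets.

-2.5

Check each constraint at x*: carpentry 198/198 (tight); lumber 78/78 (tight).
Dual feasibility on the basic columns requires 3·y_carpentry + 4·y_lumber = 39.5, 6·y_carpentry + 2·y_lumber = 31.
Solving: y_carpentry = 2.5, y_lumber = 8.
Reduced cost of cabinets: c₃ − yᵀa₃ = 39.5 − (2.5·4 + 8·4) = 39.5 − 42 = -2.5.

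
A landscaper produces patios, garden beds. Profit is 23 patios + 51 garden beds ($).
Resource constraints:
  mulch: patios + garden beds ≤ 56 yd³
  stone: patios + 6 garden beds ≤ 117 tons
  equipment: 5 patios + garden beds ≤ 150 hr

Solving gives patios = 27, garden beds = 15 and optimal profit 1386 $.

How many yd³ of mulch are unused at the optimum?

14

mulch used = 1·27 + 1·15 = 42; slack = 56 − 42 = 14.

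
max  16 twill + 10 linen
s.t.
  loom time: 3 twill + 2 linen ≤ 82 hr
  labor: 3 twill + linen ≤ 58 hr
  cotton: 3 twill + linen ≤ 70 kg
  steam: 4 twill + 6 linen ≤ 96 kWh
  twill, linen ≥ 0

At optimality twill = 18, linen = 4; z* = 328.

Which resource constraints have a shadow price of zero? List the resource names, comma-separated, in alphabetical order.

loom time: 62/82 (slack 20)
labor: 58/58 (binding)
cotton: 58/70 (slack 12)
steam: 96/96 (binding)
By complementary slackness, a constraint with positive slack has shadow price 0 → cotton, loom time.

cotton, loom time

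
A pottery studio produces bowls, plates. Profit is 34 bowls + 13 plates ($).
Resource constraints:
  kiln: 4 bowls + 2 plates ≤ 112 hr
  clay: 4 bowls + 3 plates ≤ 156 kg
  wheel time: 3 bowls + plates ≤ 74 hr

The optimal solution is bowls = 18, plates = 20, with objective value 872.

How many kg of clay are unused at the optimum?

24

clay used = 4·18 + 3·20 = 132; slack = 156 − 132 = 24.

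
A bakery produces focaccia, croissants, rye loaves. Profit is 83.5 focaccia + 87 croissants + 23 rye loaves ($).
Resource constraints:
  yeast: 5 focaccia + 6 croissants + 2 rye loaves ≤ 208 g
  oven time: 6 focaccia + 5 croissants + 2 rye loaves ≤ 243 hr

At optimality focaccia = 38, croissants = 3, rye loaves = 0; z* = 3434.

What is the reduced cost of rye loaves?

At the optimum: yeast uses 208 of 208 (binding); oven time uses 243 of 243 (binding).
Dual feasibility on the basic columns requires 5·y_yeast + 6·y_oven time = 83.5, 6·y_yeast + 5·y_oven time = 87.
→ y_yeast = 9.5 and y_oven time = 6.
Reduced cost of rye loaves: c₃ − yᵀa₃ = 23 − (9.5·2 + 6·2) = 23 − 31 = -8.

-8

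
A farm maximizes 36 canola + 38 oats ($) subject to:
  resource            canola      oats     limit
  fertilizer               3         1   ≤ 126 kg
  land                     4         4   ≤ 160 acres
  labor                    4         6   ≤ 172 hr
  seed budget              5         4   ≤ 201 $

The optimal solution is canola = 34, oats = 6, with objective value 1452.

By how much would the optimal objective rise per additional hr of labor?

At the optimum: fertilizer uses 108 of 126 (slack = 18); land uses 160 of 160 (binding); labor uses 172 of 172 (binding); seed budget uses 194 of 201 (slack = 7).
By complementary slackness, y = 0 for the non-binding constraints.
Dual feasibility on the basic columns requires 4·y_land + 4·y_labor = 36, 4·y_land + 6·y_labor = 38.
→ y_land = 8 and y_labor = 1.
Shadow price of labor = 1.

1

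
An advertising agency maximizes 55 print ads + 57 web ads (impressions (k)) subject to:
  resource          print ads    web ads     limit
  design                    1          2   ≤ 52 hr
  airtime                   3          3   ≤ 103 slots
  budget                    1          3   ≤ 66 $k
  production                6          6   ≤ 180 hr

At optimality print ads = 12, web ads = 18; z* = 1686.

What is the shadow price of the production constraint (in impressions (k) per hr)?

At the optimum: design uses 48 of 52 (slack = 4); airtime uses 90 of 103 (slack = 13); budget uses 66 of 66 (binding); production uses 180 of 180 (binding).
By complementary slackness, y = 0 for the non-binding constraints.
The binding rows give the dual system: 1·y_budget + 6·y_production = 55 and 3·y_budget + 6·y_production = 57.
Solving: y_budget = 1, y_production = 9.
Shadow price of production = 9.

9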